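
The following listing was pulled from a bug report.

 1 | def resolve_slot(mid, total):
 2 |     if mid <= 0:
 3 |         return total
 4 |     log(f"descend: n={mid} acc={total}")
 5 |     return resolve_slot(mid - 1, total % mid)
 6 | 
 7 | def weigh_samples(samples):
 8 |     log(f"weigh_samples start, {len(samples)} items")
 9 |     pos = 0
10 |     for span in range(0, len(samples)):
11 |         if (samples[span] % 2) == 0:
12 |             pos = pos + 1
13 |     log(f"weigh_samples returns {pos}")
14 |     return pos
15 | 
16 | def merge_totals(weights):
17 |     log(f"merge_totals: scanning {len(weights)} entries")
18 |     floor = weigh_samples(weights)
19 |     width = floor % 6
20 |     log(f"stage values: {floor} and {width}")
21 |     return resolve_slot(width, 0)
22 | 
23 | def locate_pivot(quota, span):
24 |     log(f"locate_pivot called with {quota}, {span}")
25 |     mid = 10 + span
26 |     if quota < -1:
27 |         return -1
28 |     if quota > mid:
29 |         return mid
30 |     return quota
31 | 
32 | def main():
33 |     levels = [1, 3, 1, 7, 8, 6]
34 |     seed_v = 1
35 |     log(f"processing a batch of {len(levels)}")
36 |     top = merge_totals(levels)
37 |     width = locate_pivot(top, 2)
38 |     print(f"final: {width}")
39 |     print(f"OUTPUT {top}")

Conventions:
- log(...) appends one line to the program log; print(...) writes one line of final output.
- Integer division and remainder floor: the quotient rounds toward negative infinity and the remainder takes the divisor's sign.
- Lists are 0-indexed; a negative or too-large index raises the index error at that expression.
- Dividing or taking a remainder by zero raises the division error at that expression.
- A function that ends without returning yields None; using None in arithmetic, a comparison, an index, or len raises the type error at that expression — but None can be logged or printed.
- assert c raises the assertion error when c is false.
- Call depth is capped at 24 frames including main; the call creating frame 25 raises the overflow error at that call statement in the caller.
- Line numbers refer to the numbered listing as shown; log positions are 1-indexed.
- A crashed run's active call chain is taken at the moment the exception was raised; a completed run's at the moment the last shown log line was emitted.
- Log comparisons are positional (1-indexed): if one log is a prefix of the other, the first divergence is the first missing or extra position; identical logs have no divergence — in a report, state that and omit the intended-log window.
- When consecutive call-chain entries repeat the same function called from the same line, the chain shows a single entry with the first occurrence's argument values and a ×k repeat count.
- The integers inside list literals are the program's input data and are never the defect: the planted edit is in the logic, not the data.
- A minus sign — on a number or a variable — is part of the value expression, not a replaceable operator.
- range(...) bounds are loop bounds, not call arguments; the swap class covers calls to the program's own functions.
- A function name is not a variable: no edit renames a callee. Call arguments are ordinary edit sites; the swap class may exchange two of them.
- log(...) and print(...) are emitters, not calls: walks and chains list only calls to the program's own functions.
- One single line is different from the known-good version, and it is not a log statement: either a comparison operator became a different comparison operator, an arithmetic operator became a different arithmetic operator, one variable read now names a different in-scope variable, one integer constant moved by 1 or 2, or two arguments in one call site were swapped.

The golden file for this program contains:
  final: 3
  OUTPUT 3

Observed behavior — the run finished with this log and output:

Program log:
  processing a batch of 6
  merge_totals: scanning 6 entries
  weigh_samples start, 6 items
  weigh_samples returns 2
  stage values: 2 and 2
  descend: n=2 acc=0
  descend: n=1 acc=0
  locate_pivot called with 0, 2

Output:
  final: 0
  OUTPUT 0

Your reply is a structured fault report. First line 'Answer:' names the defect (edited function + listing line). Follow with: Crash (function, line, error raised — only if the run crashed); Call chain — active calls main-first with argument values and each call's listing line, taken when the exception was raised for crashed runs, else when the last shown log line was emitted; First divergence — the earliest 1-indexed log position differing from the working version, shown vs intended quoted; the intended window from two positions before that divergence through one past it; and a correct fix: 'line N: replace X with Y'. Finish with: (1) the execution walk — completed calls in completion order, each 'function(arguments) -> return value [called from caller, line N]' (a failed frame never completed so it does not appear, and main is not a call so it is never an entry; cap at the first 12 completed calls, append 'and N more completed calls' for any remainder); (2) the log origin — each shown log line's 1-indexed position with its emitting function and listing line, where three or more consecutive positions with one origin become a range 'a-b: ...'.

Answer: the defect is in resolve_slot at line 5.
The tell: Position 7 is the first bad log line: 'descend: n=1 acc=0' should read 'descend: n=1 acc=2'.
Call chain: main -> locate_pivot(0, 2) (called at line 37).
First divergence: position 7 — shown 'descend: n=1 acc=0', intended 'descend: n=1 acc=2'.
Intended log window:
  5: stage values: 2 and 2
  6: descend: n=2 acc=0
  7: descend: n=1 acc=2
  8: locate_pivot called with 3, 2
Execution walk:
  weigh_samples([1, 3, 1, 7, 8, 6]) -> 2  [called from merge_totals, line 18]
  resolve_slot(0, 0) -> 0  [called from resolve_slot, line 5]
  resolve_slot(1, 0) -> 0  [called from resolve_slot, line 5]
  resolve_slot(2, 0) -> 0  [called from merge_totals, line 21]
  merge_totals([1, 3, 1, 7, 8, 6]) -> 0  [called from main, line 36]
  locate_pivot(0, 2) -> 0  [called from main, line 37]
Log line origins:
  1: emitted by main (line 35)
  2: emitted by merge_totals (line 17)
  3: emitted by weigh_samples (line 8)
  4: emitted by weigh_samples (line 13)
  5: emitted by merge_totals (line 20)
  6: emitted by resolve_slot (line 4)
  7: emitted by resolve_slot (line 4)
  8: emitted by locate_pivot (line 24)
A correct fix: line 5: replace `%` with `+`.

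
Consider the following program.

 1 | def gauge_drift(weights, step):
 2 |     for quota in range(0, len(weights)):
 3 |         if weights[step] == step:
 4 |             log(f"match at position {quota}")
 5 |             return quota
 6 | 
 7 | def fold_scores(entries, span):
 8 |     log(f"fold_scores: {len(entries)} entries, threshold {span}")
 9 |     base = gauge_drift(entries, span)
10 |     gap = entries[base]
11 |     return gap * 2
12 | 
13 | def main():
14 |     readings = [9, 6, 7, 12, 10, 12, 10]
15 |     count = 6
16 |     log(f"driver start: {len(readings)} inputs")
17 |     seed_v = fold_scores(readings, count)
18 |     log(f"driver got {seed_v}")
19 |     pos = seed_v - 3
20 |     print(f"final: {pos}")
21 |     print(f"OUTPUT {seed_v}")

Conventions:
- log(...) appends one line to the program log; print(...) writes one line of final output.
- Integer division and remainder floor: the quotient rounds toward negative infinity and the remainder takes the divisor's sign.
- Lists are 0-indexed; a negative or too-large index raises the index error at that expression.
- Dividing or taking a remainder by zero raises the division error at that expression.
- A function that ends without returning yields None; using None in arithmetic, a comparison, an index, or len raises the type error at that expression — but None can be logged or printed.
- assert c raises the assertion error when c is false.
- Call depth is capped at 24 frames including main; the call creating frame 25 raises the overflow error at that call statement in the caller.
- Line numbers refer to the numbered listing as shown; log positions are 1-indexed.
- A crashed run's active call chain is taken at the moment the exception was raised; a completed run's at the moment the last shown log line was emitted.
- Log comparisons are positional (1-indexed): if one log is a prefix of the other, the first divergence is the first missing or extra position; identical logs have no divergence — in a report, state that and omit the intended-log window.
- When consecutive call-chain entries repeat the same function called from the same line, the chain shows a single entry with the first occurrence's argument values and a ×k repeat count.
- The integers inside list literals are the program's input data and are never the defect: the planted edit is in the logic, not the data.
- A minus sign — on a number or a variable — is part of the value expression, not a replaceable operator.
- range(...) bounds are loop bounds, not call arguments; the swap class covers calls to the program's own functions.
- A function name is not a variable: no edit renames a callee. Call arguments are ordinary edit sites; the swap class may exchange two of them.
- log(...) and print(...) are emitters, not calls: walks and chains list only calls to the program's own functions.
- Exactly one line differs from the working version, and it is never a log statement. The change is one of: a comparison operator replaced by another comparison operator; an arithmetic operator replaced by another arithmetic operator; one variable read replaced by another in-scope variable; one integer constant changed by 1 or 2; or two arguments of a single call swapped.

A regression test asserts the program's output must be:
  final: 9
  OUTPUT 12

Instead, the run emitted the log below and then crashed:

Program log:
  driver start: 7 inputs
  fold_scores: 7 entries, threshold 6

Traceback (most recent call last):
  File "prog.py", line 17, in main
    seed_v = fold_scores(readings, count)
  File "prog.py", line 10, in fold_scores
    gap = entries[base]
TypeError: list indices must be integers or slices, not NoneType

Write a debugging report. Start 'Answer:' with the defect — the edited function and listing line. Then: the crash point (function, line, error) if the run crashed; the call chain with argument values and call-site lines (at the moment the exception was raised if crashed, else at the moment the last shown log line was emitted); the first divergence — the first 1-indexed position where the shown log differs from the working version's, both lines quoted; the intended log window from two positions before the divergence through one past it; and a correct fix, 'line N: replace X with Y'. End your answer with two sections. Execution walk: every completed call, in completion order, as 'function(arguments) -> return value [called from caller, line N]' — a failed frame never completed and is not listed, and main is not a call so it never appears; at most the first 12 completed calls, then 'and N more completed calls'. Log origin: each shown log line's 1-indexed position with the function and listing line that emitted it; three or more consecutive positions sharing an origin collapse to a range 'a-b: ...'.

Answer: the defect is in gauge_drift at line 3.
Key observation: After 2 matching log lines the faulty run goes silent, while the working version continues with 'match at position 1'.
Crash: fold_scores, line 10, TypeError.
Call chain: main -> fold_scores([9, 6, 7, 12, 10, 12, 10], 6) (called at line 17).
First divergence: position 3 (shown log ended at 2 lines; the working version continues: 'match at position 1').
Intended log window:
  1: driver start: 7 inputs
  2: fold_scores: 7 entries, threshold 6
  3: match at position 1
  4: driver got 12
Execution walk:
  gauge_drift([9, 6, 7, 12, 10, 12, 10], 6) -> None  [called from fold_scores, line 9]
Log line origins:
  1: from main, line 16
  2: from fold_scores, line 8
A correct fix: line 3: replace `weights[step]` with `weights[quota]`.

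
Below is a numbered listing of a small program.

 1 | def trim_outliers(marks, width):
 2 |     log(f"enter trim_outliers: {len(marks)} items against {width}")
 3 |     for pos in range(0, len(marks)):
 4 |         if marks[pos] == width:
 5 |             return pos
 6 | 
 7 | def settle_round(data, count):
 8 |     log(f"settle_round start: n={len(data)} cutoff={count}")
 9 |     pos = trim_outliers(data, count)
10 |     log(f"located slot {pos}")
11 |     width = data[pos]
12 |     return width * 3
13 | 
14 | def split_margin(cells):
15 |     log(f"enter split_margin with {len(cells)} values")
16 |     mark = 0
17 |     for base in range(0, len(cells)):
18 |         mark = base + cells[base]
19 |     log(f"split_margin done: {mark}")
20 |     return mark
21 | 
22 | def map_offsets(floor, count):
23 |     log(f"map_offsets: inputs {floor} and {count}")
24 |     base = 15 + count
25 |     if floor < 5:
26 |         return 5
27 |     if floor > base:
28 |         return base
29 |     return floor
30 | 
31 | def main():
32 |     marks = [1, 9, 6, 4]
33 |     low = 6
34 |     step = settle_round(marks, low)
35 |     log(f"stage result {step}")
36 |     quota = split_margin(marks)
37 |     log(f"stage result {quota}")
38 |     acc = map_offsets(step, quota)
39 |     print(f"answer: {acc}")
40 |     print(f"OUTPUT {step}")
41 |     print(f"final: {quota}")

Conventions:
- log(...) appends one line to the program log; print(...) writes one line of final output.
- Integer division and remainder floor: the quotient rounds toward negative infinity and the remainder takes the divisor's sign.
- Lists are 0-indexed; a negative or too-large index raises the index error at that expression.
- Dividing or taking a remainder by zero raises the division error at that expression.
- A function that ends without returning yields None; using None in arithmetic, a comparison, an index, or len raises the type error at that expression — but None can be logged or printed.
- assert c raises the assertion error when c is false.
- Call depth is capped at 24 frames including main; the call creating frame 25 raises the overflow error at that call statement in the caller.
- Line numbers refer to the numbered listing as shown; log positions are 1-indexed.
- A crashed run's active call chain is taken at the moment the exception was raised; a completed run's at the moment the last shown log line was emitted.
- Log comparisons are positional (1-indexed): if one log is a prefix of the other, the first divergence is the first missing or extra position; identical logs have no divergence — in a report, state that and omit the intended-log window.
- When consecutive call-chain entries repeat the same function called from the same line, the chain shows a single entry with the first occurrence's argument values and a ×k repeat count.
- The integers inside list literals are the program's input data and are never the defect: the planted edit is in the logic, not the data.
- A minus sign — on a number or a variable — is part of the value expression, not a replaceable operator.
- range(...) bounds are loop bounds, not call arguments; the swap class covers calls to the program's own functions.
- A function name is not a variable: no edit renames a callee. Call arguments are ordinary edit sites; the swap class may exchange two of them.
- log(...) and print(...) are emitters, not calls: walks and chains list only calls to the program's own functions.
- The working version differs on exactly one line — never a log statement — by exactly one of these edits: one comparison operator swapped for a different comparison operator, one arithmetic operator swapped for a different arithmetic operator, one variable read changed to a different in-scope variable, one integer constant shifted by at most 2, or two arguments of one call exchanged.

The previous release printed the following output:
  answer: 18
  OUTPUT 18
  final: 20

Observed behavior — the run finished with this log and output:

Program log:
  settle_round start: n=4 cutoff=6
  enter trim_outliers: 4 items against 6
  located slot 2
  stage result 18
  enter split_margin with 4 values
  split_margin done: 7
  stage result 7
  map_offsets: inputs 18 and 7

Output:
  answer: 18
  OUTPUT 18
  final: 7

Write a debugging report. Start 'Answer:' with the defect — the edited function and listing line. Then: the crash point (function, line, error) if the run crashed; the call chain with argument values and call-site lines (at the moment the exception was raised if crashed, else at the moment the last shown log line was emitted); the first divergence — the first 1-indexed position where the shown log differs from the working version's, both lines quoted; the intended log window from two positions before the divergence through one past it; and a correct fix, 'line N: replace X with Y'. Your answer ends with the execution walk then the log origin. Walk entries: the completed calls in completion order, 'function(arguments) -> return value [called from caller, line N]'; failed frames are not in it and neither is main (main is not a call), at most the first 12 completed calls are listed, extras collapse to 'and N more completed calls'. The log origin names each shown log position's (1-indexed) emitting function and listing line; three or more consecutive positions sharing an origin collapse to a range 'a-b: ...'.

Answer: the defect is in split_margin at line 18.
Key observation: Log line 6 is where behavior first shows: 'split_margin done: 7' appears instead of 'split_margin done: 20'.
Call chain: main -> map_offsets(18, 7) (called at line 38).
First divergence: position 6 — the shown line 'split_margin done: 7' should read 'split_margin done: 20'.
Intended log window:
  4: stage result 18
  5: enter split_margin with 4 values
  6: split_margin done: 20
  7: stage result 20
Execution walk:
  trim_outliers([1, 9, 6, 4], 6) -> 2  [called from settle_round, line 9]
  settle_round([1, 9, 6, 4], 6) -> 18  [called from main, line 34]
  split_margin([1, 9, 6, 4]) -> 7  [called from main, line 36]
  map_offsets(18, 7) -> 18  [called from main, line 38]
Origin of each log line:
  1: from settle_round, line 8
  2: from trim_outliers, line 2
  3: from settle_round, line 10
  4: from main, line 35
  5: from split_margin, line 15
  6: from split_margin, line 19
  7: from main, line 37
  8: from map_offsets, line 23
A correct fix: line 18: replace `base + cells[base]` with `mark + cells[base]`.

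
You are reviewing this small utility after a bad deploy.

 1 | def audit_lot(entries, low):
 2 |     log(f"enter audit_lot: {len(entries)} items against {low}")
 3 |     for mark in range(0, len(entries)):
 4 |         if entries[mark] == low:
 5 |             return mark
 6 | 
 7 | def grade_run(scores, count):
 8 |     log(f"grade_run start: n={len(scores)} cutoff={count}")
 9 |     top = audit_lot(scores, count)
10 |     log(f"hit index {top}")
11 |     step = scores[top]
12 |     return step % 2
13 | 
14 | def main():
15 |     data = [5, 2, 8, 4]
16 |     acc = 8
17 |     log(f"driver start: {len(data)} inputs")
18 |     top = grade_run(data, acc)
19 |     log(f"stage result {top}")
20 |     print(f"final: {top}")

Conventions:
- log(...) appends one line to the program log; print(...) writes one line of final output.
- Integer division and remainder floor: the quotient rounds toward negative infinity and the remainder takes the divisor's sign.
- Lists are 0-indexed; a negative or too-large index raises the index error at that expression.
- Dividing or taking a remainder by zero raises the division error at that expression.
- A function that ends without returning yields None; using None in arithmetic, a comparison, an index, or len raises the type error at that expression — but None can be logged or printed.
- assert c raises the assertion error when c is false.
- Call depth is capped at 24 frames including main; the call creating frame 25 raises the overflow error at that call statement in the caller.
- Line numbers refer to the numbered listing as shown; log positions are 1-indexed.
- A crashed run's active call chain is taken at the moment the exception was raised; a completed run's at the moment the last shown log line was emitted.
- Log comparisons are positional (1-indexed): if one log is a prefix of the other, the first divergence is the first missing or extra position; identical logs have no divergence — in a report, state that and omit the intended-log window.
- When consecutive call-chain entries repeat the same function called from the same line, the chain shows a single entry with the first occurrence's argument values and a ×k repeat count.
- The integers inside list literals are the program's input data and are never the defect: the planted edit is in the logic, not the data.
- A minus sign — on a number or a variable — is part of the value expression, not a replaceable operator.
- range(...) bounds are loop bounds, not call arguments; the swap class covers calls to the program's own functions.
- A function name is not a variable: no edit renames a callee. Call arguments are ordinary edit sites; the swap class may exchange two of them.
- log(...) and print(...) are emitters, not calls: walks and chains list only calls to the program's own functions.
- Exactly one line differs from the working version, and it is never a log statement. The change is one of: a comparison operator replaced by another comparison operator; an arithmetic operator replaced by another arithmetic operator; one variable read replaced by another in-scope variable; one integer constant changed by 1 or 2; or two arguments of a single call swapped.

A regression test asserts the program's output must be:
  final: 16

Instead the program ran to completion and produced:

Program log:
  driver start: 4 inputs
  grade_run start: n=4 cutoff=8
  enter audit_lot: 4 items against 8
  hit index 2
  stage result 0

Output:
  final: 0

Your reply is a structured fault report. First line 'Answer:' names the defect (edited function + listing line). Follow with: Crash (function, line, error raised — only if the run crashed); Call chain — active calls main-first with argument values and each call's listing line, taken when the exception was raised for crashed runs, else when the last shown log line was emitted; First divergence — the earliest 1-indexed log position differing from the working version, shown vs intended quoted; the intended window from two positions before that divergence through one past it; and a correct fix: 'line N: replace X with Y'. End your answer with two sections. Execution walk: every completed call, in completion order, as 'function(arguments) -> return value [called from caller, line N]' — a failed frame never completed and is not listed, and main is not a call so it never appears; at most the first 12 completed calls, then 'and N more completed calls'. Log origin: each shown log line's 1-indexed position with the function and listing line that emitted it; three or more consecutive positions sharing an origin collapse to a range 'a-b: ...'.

Answer: the defect is in grade_run at line 12.
Key observation: The log first diverges at position 5: the faulty run prints 'stage result 0' where the working version prints 'stage result 16'.
Call chain: main.
First divergence: position 5 — shown 'stage result 0', intended 'stage result 16'.
Intended log window:
  3: enter audit_lot: 4 items against 8
  4: hit index 2
  5: stage result 16
Execution walk:
  audit_lot([5, 2, 8, 4], 8) -> 2  [called from grade_run, line 9]
  grade_run([5, 2, 8, 4], 8) -> 0  [called from main, line 18]
Origin of each log line:
  1: emitted by main (line 17)
  2: emitted by grade_run (line 8)
  3: emitted by audit_lot (line 2)
  4: emitted by grade_run (line 10)
  5: emitted by main (line 19)
A correct fix: line 12: replace `%` with `*`.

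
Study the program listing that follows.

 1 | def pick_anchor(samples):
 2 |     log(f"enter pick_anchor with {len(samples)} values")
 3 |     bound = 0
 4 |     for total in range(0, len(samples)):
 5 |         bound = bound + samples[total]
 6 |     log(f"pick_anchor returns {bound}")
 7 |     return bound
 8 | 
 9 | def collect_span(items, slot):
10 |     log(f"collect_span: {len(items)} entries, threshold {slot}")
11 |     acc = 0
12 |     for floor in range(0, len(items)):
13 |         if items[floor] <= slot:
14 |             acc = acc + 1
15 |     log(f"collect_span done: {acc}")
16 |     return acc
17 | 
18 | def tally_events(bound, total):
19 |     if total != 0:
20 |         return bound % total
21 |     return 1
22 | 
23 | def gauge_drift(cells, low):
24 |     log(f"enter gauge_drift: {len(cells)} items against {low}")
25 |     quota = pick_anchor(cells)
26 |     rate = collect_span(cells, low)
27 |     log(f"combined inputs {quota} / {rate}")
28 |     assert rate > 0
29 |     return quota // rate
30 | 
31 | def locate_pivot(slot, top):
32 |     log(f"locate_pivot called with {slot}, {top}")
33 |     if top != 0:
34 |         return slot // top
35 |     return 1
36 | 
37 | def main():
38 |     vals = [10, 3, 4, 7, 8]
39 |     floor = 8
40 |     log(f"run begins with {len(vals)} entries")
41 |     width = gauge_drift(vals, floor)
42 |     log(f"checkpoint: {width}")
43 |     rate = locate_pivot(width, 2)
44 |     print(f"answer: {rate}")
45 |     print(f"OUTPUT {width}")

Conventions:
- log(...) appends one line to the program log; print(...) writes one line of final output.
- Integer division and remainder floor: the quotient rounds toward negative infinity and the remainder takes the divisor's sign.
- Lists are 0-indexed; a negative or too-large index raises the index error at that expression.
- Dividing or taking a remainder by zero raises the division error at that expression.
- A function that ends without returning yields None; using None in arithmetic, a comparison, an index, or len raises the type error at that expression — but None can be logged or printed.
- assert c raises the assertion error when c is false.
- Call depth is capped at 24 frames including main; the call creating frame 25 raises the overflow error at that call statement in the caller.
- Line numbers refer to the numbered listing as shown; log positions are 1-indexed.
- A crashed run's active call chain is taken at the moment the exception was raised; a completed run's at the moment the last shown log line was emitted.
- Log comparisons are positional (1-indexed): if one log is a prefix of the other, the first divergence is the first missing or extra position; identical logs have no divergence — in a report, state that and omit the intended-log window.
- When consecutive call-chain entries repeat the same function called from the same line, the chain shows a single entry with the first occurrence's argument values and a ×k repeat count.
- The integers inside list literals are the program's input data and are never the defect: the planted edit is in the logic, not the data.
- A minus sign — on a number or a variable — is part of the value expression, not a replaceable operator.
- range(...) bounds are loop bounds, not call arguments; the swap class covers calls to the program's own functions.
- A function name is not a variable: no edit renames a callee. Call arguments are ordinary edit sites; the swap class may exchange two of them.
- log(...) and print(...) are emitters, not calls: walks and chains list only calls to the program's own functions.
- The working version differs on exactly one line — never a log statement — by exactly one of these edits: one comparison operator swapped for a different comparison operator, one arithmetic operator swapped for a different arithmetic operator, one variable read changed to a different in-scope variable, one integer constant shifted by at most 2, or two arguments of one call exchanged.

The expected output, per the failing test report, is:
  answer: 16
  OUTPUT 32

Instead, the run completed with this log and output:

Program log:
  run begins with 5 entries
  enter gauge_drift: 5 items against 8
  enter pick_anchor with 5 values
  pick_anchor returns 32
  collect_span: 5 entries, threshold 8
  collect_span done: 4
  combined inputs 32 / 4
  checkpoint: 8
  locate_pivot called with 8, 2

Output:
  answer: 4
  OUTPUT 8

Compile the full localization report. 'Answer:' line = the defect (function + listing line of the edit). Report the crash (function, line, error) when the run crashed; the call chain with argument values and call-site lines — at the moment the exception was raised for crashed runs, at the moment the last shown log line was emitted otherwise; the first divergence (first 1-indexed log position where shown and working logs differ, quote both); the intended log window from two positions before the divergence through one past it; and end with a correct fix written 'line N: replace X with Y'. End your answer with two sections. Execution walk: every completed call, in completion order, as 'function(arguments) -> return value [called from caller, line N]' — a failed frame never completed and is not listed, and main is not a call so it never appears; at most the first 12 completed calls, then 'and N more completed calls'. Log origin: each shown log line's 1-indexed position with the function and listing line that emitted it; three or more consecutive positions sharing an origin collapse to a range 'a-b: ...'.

Answer: the defect is in collect_span at line 13.
Key observation: The log first diverges at position 6: the faulty run prints 'collect_span done: 4' where the working version prints 'collect_span done: 1'.
Call chain: main -> locate_pivot(8, 2) (called at line 43).
First divergence: position 6 — shown 'collect_span done: 4', intended 'collect_span done: 1'.
Intended log window:
  4: pick_anchor returns 32
  5: collect_span: 5 entries, threshold 8
  6: collect_span done: 1
  7: combined inputs 32 / 1
Execution walk:
  pick_anchor([10, 3, 4, 7, 8]) -> 32  [called from gauge_drift, line 25]
  collect_span([10, 3, 4, 7, 8], 8) -> 4  [called from gauge_drift, line 26]
  gauge_drift([10, 3, 4, 7, 8], 8) -> 8  [called from main, line 41]
  locate_pivot(8, 2) -> 4  [called from main, line 43]
Log origins:
  1: logged in main at line 40
  2: logged in gauge_drift at line 24
  3: logged in pick_anchor at line 2
  4: logged in pick_anchor at line 6
  5: logged in collect_span at line 10
  6: logged in collect_span at line 15
  7: logged in gauge_drift at line 27
  8: logged in main at line 42
  9: logged in locate_pivot at line 32
A correct fix: line 13: replace `<=` with `==`.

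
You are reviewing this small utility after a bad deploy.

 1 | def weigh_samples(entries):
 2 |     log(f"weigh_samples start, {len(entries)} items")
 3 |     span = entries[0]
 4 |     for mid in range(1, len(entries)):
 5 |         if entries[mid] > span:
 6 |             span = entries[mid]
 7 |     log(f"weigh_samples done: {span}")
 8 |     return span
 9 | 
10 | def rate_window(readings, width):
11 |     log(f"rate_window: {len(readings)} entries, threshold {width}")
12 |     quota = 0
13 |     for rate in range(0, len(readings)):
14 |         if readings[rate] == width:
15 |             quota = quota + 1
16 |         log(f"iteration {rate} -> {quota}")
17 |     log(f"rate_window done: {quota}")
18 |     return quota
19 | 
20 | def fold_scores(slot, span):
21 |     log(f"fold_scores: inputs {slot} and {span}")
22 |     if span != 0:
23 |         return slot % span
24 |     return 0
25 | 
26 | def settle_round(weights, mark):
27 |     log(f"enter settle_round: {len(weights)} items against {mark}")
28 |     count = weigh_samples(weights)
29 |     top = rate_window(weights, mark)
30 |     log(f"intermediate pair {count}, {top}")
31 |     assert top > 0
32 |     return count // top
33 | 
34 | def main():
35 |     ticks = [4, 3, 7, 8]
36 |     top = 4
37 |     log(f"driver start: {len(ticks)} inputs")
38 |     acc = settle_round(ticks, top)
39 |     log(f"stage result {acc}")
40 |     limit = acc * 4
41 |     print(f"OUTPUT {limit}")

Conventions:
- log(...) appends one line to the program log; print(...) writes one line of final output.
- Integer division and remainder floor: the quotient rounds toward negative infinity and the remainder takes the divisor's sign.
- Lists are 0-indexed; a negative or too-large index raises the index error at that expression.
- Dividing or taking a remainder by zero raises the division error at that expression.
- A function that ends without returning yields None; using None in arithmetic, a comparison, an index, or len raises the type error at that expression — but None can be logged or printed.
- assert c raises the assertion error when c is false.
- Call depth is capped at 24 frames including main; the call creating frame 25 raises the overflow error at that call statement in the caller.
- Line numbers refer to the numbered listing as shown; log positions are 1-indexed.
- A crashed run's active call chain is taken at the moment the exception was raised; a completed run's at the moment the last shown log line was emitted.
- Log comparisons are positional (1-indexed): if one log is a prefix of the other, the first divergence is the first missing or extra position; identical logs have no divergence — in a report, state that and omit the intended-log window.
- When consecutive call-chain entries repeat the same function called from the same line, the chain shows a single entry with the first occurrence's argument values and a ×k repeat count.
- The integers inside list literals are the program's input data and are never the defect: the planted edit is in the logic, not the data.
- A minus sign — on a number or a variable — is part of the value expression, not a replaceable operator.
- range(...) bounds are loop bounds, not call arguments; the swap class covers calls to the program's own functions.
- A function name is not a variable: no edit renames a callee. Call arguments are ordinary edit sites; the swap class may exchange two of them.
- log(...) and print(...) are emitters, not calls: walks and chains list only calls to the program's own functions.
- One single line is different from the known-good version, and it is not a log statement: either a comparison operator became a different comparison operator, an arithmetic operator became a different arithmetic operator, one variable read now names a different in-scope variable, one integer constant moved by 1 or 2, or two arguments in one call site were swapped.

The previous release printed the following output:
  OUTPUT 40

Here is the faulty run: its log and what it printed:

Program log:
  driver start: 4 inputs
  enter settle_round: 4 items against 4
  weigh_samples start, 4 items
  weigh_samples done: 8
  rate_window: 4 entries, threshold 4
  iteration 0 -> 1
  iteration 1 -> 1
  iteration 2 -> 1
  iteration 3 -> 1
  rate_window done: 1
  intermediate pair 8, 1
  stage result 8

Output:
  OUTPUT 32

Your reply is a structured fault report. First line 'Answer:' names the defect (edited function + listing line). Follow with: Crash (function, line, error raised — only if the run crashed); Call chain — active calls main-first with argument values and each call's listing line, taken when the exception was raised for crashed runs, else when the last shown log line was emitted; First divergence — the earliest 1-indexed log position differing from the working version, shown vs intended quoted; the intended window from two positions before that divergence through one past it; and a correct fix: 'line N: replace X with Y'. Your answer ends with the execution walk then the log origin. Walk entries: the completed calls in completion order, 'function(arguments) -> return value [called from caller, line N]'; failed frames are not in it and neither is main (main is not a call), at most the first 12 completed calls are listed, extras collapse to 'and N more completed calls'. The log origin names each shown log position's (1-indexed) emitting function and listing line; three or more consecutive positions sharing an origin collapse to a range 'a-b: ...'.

Answer: the defect is in main at line 40.
Key observation: The two runs log identically and part ways only at the printed values.
Call chain: main.
First divergence: none (the log streams are identical).
Execution walk:
  weigh_samples([4, 3, 7, 8]) -> 8  [called from settle_round, line 28]
  rate_window([4, 3, 7, 8], 4) -> 1  [called from settle_round, line 29]
  settle_round([4, 3, 7, 8], 4) -> 8  [called from main, line 38]
Origin of each log line:
  1: logged in main at line 37
  2: logged in settle_round at line 27
  3: logged in weigh_samples at line 2
  4: logged in weigh_samples at line 7
  5: logged in rate_window at line 11
  6-9: logged in rate_window at line 16
  10: logged in rate_window at line 17
  11: logged in settle_round at line 30
  12: logged in main at line 39
A correct fix: line 40: replace `4` with `5`.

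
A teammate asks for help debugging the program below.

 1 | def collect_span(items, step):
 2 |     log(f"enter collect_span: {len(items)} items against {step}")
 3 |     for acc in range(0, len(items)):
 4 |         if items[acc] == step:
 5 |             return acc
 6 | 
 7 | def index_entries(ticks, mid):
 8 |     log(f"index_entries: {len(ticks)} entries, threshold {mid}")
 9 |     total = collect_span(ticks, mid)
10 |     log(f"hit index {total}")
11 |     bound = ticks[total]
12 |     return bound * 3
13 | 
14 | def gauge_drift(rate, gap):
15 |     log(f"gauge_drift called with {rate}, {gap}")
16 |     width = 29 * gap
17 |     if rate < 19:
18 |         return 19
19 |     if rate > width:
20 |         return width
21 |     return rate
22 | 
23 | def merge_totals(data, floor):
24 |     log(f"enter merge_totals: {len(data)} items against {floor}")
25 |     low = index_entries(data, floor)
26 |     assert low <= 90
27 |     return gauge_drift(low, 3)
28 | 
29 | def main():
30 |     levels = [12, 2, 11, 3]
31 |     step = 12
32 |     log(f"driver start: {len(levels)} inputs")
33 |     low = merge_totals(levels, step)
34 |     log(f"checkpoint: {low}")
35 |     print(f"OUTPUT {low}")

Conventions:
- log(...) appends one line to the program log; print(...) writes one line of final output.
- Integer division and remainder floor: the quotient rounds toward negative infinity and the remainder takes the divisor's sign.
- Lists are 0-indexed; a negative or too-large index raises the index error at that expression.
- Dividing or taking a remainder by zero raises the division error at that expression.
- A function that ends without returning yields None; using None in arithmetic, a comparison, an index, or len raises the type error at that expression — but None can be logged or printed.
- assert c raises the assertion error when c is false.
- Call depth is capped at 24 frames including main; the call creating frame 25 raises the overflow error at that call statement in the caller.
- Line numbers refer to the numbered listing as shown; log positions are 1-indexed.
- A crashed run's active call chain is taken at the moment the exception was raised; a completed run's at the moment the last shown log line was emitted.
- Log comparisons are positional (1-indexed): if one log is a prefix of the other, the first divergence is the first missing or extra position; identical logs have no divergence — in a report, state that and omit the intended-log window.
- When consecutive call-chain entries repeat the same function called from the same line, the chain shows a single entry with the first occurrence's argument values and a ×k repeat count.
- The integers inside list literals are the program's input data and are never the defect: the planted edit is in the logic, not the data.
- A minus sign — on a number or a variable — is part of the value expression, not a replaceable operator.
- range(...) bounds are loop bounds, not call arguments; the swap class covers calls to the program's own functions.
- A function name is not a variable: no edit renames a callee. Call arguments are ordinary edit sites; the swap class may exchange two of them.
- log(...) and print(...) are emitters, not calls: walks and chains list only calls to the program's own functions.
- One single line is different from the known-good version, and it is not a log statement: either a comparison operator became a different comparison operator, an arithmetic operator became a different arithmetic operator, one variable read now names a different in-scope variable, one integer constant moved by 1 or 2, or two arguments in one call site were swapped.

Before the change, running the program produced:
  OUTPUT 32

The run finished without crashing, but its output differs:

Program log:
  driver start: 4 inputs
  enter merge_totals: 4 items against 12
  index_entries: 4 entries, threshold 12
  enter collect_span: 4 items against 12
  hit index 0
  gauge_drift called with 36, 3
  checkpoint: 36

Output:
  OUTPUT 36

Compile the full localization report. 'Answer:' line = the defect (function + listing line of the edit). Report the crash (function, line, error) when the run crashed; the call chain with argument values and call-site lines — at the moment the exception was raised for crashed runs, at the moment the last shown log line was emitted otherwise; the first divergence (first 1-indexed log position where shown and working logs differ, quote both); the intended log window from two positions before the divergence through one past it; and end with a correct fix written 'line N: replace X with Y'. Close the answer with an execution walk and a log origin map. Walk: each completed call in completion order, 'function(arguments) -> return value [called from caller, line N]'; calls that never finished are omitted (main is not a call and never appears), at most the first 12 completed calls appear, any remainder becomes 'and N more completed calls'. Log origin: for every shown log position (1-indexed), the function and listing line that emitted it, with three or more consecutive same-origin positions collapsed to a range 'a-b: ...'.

Answer: the defect is in gauge_drift at line 16.
Key observation: Position 7 is the first bad log line: 'checkpoint: 36' should read 'checkpoint: 32'.
Call chain: main.
First divergence: position 7 — the shown line 'checkpoint: 36' should read 'checkpoint: 32'.
Intended log window:
  5: hit index 0
  6: gauge_drift called with 36, 3
  7: checkpoint: 32
Execution walk:
  collect_span([12, 2, 11, 3], 12) -> 0  [called from index_entries, line 9]
  index_entries([12, 2, 11, 3], 12) -> 36  [called from merge_totals, line 25]
  gauge_drift(36, 3) -> 36  [called from merge_totals, line 27]
  merge_totals([12, 2, 11, 3], 12) -> 36  [called from main, line 33]
Origin of each log line:
  1: from main, line 32
  2: from merge_totals, line 24
  3: from index_entries, line 8
  4: from collect_span, line 2
  5: from index_entries, line 10
  6: from gauge_drift, line 15
  7: from main, line 34
A correct fix: line 16: replace `*` with `+`.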